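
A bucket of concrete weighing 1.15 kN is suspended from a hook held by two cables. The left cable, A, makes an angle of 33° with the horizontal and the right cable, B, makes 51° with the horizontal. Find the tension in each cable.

ΣF_x = 0: −T_A·cos33° + T_B·cos51° = 0 → T_B = 1.33266·T_A.
ΣF_y = 0: T_A·sin33° + T_B·sin51° = 1.15.
Substitute: T_A·(0.544639 + 1.33266·0.777146) = 1.15 → T_A = 0.727705 ≈ 0.7277 kN.
Then T_B = 1.33266 × 0.727705 = 0.9698 kN.

T_A = 0.7277 kN, T_B = 0.9698 kN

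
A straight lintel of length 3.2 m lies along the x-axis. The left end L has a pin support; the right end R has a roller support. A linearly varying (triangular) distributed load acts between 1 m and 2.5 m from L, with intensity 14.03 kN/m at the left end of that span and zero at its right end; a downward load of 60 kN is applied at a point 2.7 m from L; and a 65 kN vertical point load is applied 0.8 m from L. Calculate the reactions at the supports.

Resultant of the triangular load: ½ × 14.03 × 1.5 = 10.5225 kN, acting at 1.5 m from L (one-third of the span from the peak).
Moments about L: R_y·3.2 − (½·14.03·1.5)·1.5 − 60·2.7 − 65·0.8 = 0 → R_y = 229.78375/3.2 = 71.8074 ≈ 71.81 kN.
ΣF_y = 0: L_y + 71.8074 − ½·14.03·1.5 − 60 − 65 = 0 → L_y = 63.72 kN.
ΣF_x = 0: no horizontal applied forces, so L_x = 0.

L_x = 0, L_y = 63.72 kN, R_y = 71.81 kN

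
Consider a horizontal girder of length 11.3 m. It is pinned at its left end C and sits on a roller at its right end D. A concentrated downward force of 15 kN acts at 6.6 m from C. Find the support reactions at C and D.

ΣM about C: D_y·11.3 − 15·6.6 = 0 → D_y = 99/11.3 = 8.76106 ≈ 8.761 kN.
ΣF_y = 0: C_y + 8.76106 − 15 = 0 → C_y = 6.239 kN.
ΣF_x = 0: no horizontal applied forces, so C_x = 0.

C_x = 0, C_y = 6.239 kN, D_y = 8.761 kN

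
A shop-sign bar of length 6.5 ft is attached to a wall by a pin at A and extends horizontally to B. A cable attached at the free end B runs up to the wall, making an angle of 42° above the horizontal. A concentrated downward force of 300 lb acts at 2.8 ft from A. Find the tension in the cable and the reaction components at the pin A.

T = 193.1 lb, A_x = 143.5 lb, A_y = 170.8 lb

ΣM about A: T·sin42°·6.5 − 300·2.8 = 0 → T = 840/(6.5·0.669131) = 193.132 ≈ 193.1 lb.
ΣF_x = 0: A_x − T·cos42° = 0 → A_x = 193.132 × 0.743145 = 143.5 lb.
ΣF_y = 0: A_y + T·sin42° − 300 = 0 → A_y = 300 − 193.132 × 0.669131 = 170.8 lb.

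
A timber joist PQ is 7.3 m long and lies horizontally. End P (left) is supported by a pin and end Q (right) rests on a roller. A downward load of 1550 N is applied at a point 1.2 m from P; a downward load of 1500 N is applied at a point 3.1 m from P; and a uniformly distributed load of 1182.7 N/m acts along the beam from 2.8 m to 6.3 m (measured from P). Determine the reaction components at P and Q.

P_x = 0, P_y = 3718 N, Q_y = 3472 N

Resultant of the distributed load: 1182.7 × 3.5 = 4139.45 N at 4.55 m from P.
Taking moments about P: Q_y·7.3 − 1550·1.2 − 1500·3.1 − (1182.7·3.5)·4.55 = 0 → Q_y = 25344.4975/7.3 = 3471.85 ≈ 3472 N.
ΣF_y = 0: P_y + 3471.85 − 1550 − 1500 − 1182.7·3.5 = 0 → P_y = 3718 N.
ΣF_x = 0: no horizontal applied forces, so P_x = 0.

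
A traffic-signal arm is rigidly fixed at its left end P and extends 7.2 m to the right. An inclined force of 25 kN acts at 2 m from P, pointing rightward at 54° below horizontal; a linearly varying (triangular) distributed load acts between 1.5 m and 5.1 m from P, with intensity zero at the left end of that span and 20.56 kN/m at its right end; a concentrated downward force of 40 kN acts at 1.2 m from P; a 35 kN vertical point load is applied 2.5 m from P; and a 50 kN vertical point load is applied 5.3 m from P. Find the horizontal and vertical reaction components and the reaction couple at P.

P_x = -14.69 kN, P_y = 182.2 kN, M_P = 585.3 kN·m

Resultant of the triangular load: ½ × 20.56 × 3.6 = 37.008 kN, acting at 3.9 m from P (one-third of the span from the peak).
ΣF_x = 0: P_x + 25·cos54° = 0 → P_x = -14.69 kN.
ΣF_y = 0: P_y − 25·sin54° − ½·20.56·3.6 − 40 − 35 − 50 = 0 → P_y = 182.2 kN.
ΣM about P: M_P − 25·sin54°·2 − (½·20.56·3.6)·3.9 − 40·1.2 − 35·2.5 − 50·5.3 = 0 → M_P = 585.3 kN·m.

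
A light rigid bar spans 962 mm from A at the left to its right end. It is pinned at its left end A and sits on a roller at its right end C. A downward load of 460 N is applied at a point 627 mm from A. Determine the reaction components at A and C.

A_x = 0, A_y = 160.2 N, C_y = 299.8 N

Moments about A: C_y·962 − 460·627 = 0 → C_y = 288420/962 = 299.813 ≈ 299.8 N.
ΣF_y = 0: A_y + 299.813 − 460 = 0 → A_y = 160.2 N.
ΣF_x = 0: no horizontal applied forces, so A_x = 0.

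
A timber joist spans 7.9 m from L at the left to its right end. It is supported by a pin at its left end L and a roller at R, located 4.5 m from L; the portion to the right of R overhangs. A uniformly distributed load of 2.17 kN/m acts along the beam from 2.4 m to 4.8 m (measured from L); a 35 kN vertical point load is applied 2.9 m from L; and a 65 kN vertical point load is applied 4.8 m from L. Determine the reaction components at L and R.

L_x = 0, L_y = 9.153 kN, R_y = 96.06 kN

Resultant of the distributed load: 2.17 × 2.4 = 5.208 kN at 3.6 m from L.
Moments about L: R_y·4.5 − (2.17·2.4)·3.6 − 35·2.9 − 65·4.8 = 0 → R_y = 432.2488/4.5 = 96.0553 ≈ 96.06 kN.
ΣF_y = 0: L_y + 96.0553 − 2.17·2.4 − 35 − 65 = 0 → L_y = 9.153 kN.
ΣF_x = 0: no horizontal applied forces, so L_x = 0.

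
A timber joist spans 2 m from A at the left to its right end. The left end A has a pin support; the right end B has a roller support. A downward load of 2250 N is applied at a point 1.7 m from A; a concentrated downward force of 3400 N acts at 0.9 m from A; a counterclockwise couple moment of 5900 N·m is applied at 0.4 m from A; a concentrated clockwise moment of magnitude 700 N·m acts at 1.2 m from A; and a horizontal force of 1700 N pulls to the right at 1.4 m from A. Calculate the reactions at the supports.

Moments about A: B_y·2 − 2250·1.7 − 3400·0.9 + 5900 − 700 = 0 → B_y = 1685/2 = 842.5 N.
ΣF_y = 0: A_y + 842.5 − 2250 − 3400 = 0 → A_y = 4808 N.
ΣF_x = 0: A_x + 1700 = 0 → A_x = -1700 N.

A_x = -1700 N, A_y = 4808 N, B_y = 842.5 N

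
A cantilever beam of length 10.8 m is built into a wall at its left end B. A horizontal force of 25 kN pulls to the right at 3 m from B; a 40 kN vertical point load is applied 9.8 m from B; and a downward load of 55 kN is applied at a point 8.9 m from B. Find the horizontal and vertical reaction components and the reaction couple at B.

ΣF_x = 0: B_x + 25 = 0 → B_x = -25.00 kN.
ΣF_y = 0: B_y − 40 − 55 = 0 → B_y = 95.00 kN.
ΣM about B: M_B − 40·9.8 − 55·8.9 = 0 → M_B = 881.5 kN·m.

B_x = -25.00 kN, B_y = 95.00 kN, M_B = 881.5 kN·m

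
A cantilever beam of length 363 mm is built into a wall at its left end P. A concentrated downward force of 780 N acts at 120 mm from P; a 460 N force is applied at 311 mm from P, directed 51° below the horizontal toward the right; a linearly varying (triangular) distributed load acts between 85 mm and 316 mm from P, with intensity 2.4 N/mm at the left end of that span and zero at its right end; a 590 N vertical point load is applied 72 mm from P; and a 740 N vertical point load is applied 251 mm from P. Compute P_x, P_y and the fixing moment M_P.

P_x = -289.5 N, P_y = 2745 N, M_P = 477900 N·mm

Resultant of the triangular load: ½ × 2.4 × 231 = 277.2 N, acting at 162 mm from P (one-third of the span from the peak).
ΣF_x = 0: P_x + 460·cos51° = 0 → P_x = -289.5 N.
ΣF_y = 0: P_y − 780 − 460·sin51° − ½·2.4·231 − 590 − 740 = 0 → P_y = 2745 N.
ΣM about P: M_P − 780·120 − 460·sin51°·311 − (½·2.4·231)·162 − 590·72 − 740·251 = 0 → M_P = 477900 N·mm.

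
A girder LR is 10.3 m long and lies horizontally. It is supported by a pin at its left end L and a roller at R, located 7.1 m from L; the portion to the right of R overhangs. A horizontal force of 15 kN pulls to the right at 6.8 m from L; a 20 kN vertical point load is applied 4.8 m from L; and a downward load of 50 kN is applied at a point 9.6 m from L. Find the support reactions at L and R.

L_x = -15.00 kN, L_y = -11.13 kN, R_y = 81.13 kN

Moments about L: R_y·7.1 − 20·4.8 − 50·9.6 = 0 → R_y = 576/7.1 = 81.1268 ≈ 81.13 kN.
ΣF_y = 0: L_y + 81.1268 − 20 − 50 = 0 → L_y = -11.13 kN.
ΣF_x = 0: L_x + 15 = 0 → L_x = -15.00 kN.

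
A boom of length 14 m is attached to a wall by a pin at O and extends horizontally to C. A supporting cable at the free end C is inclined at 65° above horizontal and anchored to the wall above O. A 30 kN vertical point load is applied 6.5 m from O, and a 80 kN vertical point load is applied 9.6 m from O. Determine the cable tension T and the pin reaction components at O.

T = 75.90 kN, O_x = 32.08 kN, O_y = 41.21 kN

ΣM about O: T·sin65°·14 − 30·6.5 − 80·9.6 = 0 → T = 963/(14·0.906308) = 75.8966 ≈ 75.90 kN.
ΣF_x = 0: O_x − T·cos65° = 0 → O_x = 75.8966 × 0.422618 = 32.08 kN.
ΣF_y = 0: O_y + T·sin65° − 30 − 80 = 0 → O_y = 110 − 75.8966 × 0.906308 = 41.21 kN.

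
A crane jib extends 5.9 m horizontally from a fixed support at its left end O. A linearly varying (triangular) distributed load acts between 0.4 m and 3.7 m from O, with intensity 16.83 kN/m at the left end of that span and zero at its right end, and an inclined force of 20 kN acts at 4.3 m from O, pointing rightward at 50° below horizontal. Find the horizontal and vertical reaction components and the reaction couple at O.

Resultant of the triangular load: ½ × 16.83 × 3.3 = 27.7695 kN, acting at 1.5 m from O (one-third of the span from the peak).
ΣF_x = 0: O_x + 20·cos50° = 0 → O_x = -12.86 kN.
ΣF_y = 0: O_y − ½·16.83·3.3 − 20·sin50° = 0 → O_y = 43.09 kN.
ΣM about O: M_O − (½·16.83·3.3)·1.5 − 20·sin50°·4.3 = 0 → M_O = 107.5 kN·m.

O_x = -12.86 kN, O_y = 43.09 kN, M_O = 107.5 kN·m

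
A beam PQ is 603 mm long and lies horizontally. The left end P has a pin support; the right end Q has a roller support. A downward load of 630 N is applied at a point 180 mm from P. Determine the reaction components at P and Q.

P_x = 0, P_y = 441.9 N, Q_y = 188.1 N

Moments about P: Q_y·603 − 630·180 = 0 → Q_y = 113400/603 = 188.06 ≈ 188.1 N.
ΣF_y = 0: P_y + 188.06 − 630 = 0 → P_y = 441.9 N.
ΣF_x = 0: no horizontal applied forces, so P_x = 0.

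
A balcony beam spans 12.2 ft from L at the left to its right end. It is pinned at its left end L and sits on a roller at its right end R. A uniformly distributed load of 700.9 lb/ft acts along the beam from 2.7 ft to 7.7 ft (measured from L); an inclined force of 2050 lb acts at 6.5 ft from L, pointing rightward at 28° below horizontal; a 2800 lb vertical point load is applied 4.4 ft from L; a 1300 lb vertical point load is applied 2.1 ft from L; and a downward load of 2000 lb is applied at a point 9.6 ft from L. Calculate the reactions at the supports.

L_x = -1810 lb, L_y = 5753 lb, R_y = 4814 lb

Resultant of the distributed load: 700.9 × 5 = 3504.5 lb at 5.2 ft from L.
ΣM about L: R_y·12.2 − (700.9·5)·5.2 − 2050·sin28°·6.5 − 2800·4.4 − 1300·2.1 − 2000·9.6 = 0 → R_y = 58729.1/12.2 = 4813.86 ≈ 4814 lb.
ΣF_y = 0: L_y + 4813.86 − 700.9·5 − 2050·sin28° − 2800 − 1300 − 2000 = 0 → L_y = 5753 lb.
ΣF_x = 0: L_x + 2050·cos28° = 0 → L_x = -1810 lb.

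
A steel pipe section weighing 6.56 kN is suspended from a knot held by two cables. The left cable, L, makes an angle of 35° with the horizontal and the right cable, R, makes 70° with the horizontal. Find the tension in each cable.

T_L = 2.323 kN, T_R = 5.563 kN

ΣF_x = 0: −T_L·cos35° + T_R·cos70° = 0 → T_R = 2.39504·T_L.
ΣF_y = 0: T_L·sin35° + T_R·sin70° = 6.56.
Substitute: T_L·(0.573576 + 2.39504·0.939693) = 6.56 → T_L = 2.3228 ≈ 2.323 kN.
Then T_R = 2.39504 × 2.3228 = 5.563 kN.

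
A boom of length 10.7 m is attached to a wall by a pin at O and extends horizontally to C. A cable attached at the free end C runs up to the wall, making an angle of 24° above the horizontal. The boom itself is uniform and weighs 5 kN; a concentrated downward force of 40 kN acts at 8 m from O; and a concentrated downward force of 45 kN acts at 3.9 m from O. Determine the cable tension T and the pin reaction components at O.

ΣM about O: T·sin24°·10.7 − 5·5.35 − 40·8 − 45·3.9 = 0 → T = 522.25/(10.7·0.406737) = 120.0 kN.
ΣF_x = 0: O_x − T·cos24° = 0 → O_x = 120 × 0.913545 = 109.6 kN.
ΣF_y = 0: O_y + T·sin24° − 5 − 40 − 45 = 0 → O_y = 90 − 120 × 0.406737 = 41.19 kN.

T = 120.0 kN, O_x = 109.6 kN, O_y = 41.19 kN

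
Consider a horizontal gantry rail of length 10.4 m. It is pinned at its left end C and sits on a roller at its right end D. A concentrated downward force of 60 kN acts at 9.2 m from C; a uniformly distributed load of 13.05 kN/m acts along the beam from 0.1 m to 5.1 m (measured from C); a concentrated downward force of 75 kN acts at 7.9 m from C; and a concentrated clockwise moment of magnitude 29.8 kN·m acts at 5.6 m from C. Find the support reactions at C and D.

Resultant of the distributed load: 13.05 × 5 = 65.25 kN at 2.6 m from C.
Taking moments about C: D_y·10.4 − 60·9.2 − (13.05·5)·2.6 − 75·7.9 − 29.8 = 0 → D_y = 1343.95/10.4 = 129.226 ≈ 129.2 kN.
ΣF_y = 0: C_y + 129.226 − 60 − 13.05·5 − 75 = 0 → C_y = 71.02 kN.
ΣF_x = 0: no horizontal applied forces, so C_x = 0.

C_x = 0, C_y = 71.02 kN, D_y = 129.2 kN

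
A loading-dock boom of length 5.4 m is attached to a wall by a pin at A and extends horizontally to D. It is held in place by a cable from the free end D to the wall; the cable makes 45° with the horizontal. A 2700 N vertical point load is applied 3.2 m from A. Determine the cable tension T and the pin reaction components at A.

T = 2263 N, A_x = 1600 N, A_y = 1100 N

ΣM about A: T·sin45°·5.4 − 2700·3.2 = 0 → T = 8640/(5.4·0.707107) = 2262.74 ≈ 2263 N.
ΣF_x = 0: A_x − T·cos45° = 0 → A_x = 2262.74 × 0.707107 = 1600 N.
ΣF_y = 0: A_y + T·sin45° − 2700 = 0 → A_y = 2700 − 2262.74 × 0.707107 = 1100 N.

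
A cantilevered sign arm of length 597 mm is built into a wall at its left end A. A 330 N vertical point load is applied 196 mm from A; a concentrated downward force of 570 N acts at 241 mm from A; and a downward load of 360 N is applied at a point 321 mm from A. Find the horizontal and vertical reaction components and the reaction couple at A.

A_x = 0, A_y = 1260 N, M_A = 317600 N·mm

ΣF_x = 0: A_x = 0.
ΣF_y = 0: A_y − 330 − 570 − 360 = 0 → A_y = 1260 N.
ΣM about A: M_A − 330·196 − 570·241 − 360·321 = 0 → M_A = 317600 N·mm.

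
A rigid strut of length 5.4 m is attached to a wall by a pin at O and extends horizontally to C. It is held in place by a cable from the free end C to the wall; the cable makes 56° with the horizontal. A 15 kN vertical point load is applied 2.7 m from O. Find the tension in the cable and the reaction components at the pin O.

T = 9.047 kN, O_x = 5.059 kN, O_y = 7.500 kN

ΣM about O: T·sin56°·5.4 − 15·2.7 = 0 → T = 40.5/(5.4·0.829038) = 9.04663 ≈ 9.047 kN.
ΣF_x = 0: O_x − T·cos56° = 0 → O_x = 9.04663 × 0.559193 = 5.059 kN.
ΣF_y = 0: O_y + T·sin56° − 15 = 0 → O_y = 15 − 9.04663 × 0.829038 = 7.500 kN.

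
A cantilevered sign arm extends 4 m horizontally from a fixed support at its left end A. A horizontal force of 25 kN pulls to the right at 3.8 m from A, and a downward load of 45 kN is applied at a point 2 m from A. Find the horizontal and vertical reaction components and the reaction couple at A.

ΣF_x = 0: A_x + 25 = 0 → A_x = -25.00 kN.
ΣF_y = 0: A_y − 45 = 0 → A_y = 45.00 kN.
ΣM about A: M_A − 45·2 = 0 → M_A = 90.00 kN·m.

A_x = -25.00 kN, A_y = 45.00 kN, M_A = 90.00 kN·m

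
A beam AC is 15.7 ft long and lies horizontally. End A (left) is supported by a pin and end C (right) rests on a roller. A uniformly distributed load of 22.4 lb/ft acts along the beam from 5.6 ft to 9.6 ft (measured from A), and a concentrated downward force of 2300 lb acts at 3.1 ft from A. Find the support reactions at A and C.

Resultant of the distributed load: 22.4 × 4 = 89.6 lb at 7.6 ft from A.
Taking moments about A: C_y·15.7 − (22.4·4)·7.6 − 2300·3.1 = 0 → C_y = 7810.96/15.7 = 497.513 ≈ 497.5 lb.
ΣF_y = 0: A_y + 497.513 − 22.4·4 − 2300 = 0 → A_y = 1892 lb.
ΣF_x = 0: no horizontal applied forces, so A_x = 0.

A_x = 0, A_y = 1892 lb, C_y = 497.5 lb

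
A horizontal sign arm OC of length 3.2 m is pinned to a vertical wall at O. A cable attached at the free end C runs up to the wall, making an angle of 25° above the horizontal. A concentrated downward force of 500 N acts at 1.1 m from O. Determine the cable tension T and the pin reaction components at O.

ΣM about O: T·sin25°·3.2 − 500·1.1 = 0 → T = 550/(3.2·0.422618) = 406.691 ≈ 406.7 N.
ΣF_x = 0: O_x − T·cos25° = 0 → O_x = 406.691 × 0.906308 = 368.6 N.
ΣF_y = 0: O_y + T·sin25° − 500 = 0 → O_y = 500 − 406.691 × 0.422618 = 328.1 N.

T = 406.7 N, O_x = 368.6 N, O_y = 328.1 N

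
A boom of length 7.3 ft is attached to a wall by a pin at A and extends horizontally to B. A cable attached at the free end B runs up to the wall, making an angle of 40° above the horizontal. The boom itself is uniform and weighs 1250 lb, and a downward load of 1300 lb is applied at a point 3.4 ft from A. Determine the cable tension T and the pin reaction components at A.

ΣM about A: T·sin40°·7.3 − 1250·3.65 − 1300·3.4 = 0 → T = 8982.5/(7.3·0.642788) = 1914.29 ≈ 1914 lb.
ΣF_x = 0: A_x − T·cos40° = 0 → A_x = 1914.29 × 0.766044 = 1466 lb.
ΣF_y = 0: A_y + T·sin40° − 1250 − 1300 = 0 → A_y = 2550 − 1914.29 × 0.642788 = 1320 lb.

T = 1914 lb, A_x = 1466 lb, A_y = 1320 lb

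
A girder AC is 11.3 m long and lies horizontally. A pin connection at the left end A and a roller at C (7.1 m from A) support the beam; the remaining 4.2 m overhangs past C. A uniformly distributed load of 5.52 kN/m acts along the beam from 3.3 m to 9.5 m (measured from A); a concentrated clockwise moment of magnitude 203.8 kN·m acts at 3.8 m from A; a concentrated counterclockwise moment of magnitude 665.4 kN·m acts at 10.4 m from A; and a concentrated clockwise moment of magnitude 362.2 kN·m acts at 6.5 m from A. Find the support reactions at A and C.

A_x = 0, A_y = 17.37 kN, C_y = 16.85 kN

Resultant of the distributed load: 5.52 × 6.2 = 34.224 kN at 6.4 m from A.
Moments about A: C_y·7.1 − (5.52·6.2)·6.4 − 203.8 + 665.4 − 362.2 = 0 → C_y = 119.6336/7.1 = 16.8498 ≈ 16.85 kN.
ΣF_y = 0: A_y + 16.8498 − 5.52·6.2 = 0 → A_y = 17.37 kN.
ΣF_x = 0: no horizontal applied forces, so A_x = 0.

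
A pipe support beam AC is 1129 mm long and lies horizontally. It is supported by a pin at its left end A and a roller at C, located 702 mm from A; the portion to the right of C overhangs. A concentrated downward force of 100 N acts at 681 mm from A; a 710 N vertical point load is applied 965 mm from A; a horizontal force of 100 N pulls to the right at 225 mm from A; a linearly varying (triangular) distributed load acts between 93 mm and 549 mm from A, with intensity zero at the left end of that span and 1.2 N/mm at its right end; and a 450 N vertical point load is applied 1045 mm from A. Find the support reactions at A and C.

Resultant of the triangular load: ½ × 1.2 × 456 = 273.6 N, acting at 397 mm from A (one-third of the span from the peak).
ΣM about A: C_y·702 − 100·681 − 710·965 − (½·1.2·456)·397 − 450·1045 = 0 → C_y = 1332119.2/702 = 1897.61 ≈ 1898 N.
ΣF_y = 0: A_y + 1897.61 − 100 − 710 − ½·1.2·456 − 450 = 0 → A_y = -364.0 N.
ΣF_x = 0: A_x + 100 = 0 → A_x = -100.0 N.

A_x = -100.0 N, A_y = -364.0 N, C_y = 1898 N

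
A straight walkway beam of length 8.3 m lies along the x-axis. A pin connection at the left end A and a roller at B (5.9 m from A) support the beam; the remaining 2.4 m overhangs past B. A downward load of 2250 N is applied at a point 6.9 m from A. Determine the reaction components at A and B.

A_x = 0, A_y = -381.4 N, B_y = 2631 N

Taking moments about A: B_y·5.9 − 2250·6.9 = 0 → B_y = 15525/5.9 = 2631.36 ≈ 2631 N.
ΣF_y = 0: A_y + 2631.36 − 2250 = 0 → A_y = -381.4 N.
ΣF_x = 0: no horizontal applied forces, so A_x = 0.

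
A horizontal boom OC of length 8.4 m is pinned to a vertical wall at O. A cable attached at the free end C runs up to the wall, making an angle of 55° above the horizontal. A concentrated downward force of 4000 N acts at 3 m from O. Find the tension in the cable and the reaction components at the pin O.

ΣM about O: T·sin55°·8.4 − 4000·3 = 0 → T = 12000/(8.4·0.819152) = 1743.96 ≈ 1744 N.
ΣF_x = 0: O_x − T·cos55° = 0 → O_x = 1743.96 × 0.573576 = 1000 N.
ΣF_y = 0: O_y + T·sin55° − 4000 = 0 → O_y = 4000 − 1743.96 × 0.819152 = 2571 N.

T = 1744 N, O_x = 1000 N, O_y = 2571 N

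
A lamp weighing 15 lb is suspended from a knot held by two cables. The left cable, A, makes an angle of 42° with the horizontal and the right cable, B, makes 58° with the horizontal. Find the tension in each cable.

T_A = 8.071 lb, T_B = 11.32 lb

ΣF_x = 0: −T_A·cos42° + T_B·cos58° = 0 → T_B = 1.40237·T_A.
ΣF_y = 0: T_A·sin42° + T_B·sin58° = 15.
Substitute: T_A·(0.669131 + 1.40237·0.848048) = 15 → T_A = 8.07142 ≈ 8.071 lb.
Then T_B = 1.40237 × 8.07142 = 11.32 lb.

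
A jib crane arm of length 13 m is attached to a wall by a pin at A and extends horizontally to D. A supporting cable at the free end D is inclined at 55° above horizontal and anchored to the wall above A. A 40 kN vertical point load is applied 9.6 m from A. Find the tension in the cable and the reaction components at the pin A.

T = 36.06 kN, A_x = 20.68 kN, A_y = 10.46 kN

ΣM about A: T·sin55°·13 − 40·9.6 = 0 → T = 384/(13·0.819152) = 36.0598 ≈ 36.06 kN.
ΣF_x = 0: A_x − T·cos55° = 0 → A_x = 36.0598 × 0.573576 = 20.68 kN.
ΣF_y = 0: A_y + T·sin55° − 40 = 0 → A_y = 40 − 36.0598 × 0.819152 = 10.46 kN.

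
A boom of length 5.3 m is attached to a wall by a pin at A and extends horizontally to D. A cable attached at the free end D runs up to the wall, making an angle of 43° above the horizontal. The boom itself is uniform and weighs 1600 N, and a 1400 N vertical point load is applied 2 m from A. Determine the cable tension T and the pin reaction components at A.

ΣM about A: T·sin43°·5.3 − 1600·2.65 − 1400·2 = 0 → T = 7040/(5.3·0.681998) = 1947.66 ≈ 1948 N.
ΣF_x = 0: A_x − T·cos43° = 0 → A_x = 1947.66 × 0.731354 = 1424 N.
ΣF_y = 0: A_y + T·sin43° − 1600 − 1400 = 0 → A_y = 3000 − 1947.66 × 0.681998 = 1672 N.

T = 1948 N, A_x = 1424 N, A_y = 1672 N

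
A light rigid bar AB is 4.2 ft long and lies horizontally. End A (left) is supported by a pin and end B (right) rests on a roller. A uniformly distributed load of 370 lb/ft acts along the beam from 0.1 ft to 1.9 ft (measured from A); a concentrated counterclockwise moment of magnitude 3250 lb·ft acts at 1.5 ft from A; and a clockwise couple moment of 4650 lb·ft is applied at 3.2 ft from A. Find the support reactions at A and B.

Resultant of the distributed load: 370 × 1.8 = 666 lb at 1 ft from A.
Taking moments about A: B_y·4.2 − (370·1.8)·1 + 3250 − 4650 = 0 → B_y = 2066/4.2 = 491.905 ≈ 491.9 lb.
ΣF_y = 0: A_y + 491.905 − 370·1.8 = 0 → A_y = 174.1 lb.
ΣF_x = 0: no horizontal applied forces, so A_x = 0.

A_x = 0, A_y = 174.1 lb, B_y = 491.9 lb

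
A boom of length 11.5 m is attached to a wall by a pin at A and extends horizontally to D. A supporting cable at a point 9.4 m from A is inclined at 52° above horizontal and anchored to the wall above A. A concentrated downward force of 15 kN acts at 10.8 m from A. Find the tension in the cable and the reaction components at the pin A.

ΣM about A: T·sin52°·9.4 − 15·10.8 = 0 → T = 162/(9.4·0.788011) = 21.8703 ≈ 21.87 kN.
ΣF_x = 0: A_x − T·cos52° = 0 → A_x = 21.8703 × 0.615661 = 13.46 kN.
ΣF_y = 0: A_y + T·sin52° − 15 = 0 → A_y = 15 − 21.8703 × 0.788011 = -2.234 kN.

T = 21.87 kN, A_x = 13.46 kN, A_y = -2.234 kN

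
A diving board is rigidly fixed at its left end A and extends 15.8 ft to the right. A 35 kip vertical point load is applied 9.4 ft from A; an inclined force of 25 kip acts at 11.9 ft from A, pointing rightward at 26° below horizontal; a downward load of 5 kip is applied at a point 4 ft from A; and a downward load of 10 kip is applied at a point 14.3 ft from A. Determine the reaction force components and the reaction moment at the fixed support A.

A_x = -22.47 kip, A_y = 60.96 kip, M_A = 622.4 kip·ft

ΣF_x = 0: A_x + 25·cos26° = 0 → A_x = -22.47 kip.
ΣF_y = 0: A_y − 35 − 25·sin26° − 5 − 10 = 0 → A_y = 60.96 kip.
ΣM about A: M_A − 35·9.4 − 25·sin26°·11.9 − 5·4 − 10·14.3 = 0 → M_A = 622.4 kip·ft.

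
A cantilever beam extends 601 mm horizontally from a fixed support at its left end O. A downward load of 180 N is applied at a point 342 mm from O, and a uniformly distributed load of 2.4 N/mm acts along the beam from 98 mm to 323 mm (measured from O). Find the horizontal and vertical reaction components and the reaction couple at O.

O_x = 0, O_y = 720.0 N, M_O = 175200 N·mm

Resultant of the distributed load: 2.4 × 225 = 540 N at 210.5 mm from O.
ΣF_x = 0: O_x = 0.
ΣF_y = 0: O_y − 180 − 2.4·225 = 0 → O_y = 720.0 N.
ΣM about O: M_O − 180·342 − (2.4·225)·210.5 = 0 → M_O = 175200 N·mm.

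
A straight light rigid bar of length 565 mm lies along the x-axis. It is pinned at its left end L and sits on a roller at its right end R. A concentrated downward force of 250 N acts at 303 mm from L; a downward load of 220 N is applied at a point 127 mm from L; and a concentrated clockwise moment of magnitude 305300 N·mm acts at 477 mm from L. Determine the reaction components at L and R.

Taking moments about L: R_y·565 − 250·303 − 220·127 − 305300 = 0 → R_y = 408990/565 = 723.876 ≈ 723.9 N.
ΣF_y = 0: L_y + 723.876 − 250 − 220 = 0 → L_y = -253.9 N.
ΣF_x = 0: no horizontal applied forces, so L_x = 0.

L_x = 0, L_y = -253.9 N, R_y = 723.9 N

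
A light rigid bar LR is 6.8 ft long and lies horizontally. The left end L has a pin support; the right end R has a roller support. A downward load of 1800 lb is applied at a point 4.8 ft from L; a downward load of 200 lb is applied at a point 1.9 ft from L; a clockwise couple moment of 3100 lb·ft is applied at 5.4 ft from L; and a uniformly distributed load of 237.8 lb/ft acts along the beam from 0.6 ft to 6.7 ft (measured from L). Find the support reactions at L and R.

L_x = 0, L_y = 889.6 lb, R_y = 2561 lb

Resultant of the distributed load: 237.8 × 6.1 = 1450.58 lb at 3.65 ft from L.
ΣM about L: R_y·6.8 − 1800·4.8 − 200·1.9 − 3100 − (237.8·6.1)·3.65 = 0 → R_y = 17414.617/6.8 = 2560.97 ≈ 2561 lb.
ΣF_y = 0: L_y + 2560.97 − 1800 − 200 − 237.8·6.1 = 0 → L_y = 889.6 lb.
ΣF_x = 0: no horizontal applied forces, so L_x = 0.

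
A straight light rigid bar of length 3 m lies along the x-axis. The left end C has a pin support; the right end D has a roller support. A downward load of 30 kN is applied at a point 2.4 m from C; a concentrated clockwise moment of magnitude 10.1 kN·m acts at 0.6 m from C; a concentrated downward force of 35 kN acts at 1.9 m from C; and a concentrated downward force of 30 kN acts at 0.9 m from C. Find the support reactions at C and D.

Taking moments about C: D_y·3 − 30·2.4 − 10.1 − 35·1.9 − 30·0.9 = 0 → D_y = 175.6/3 = 58.5333 ≈ 58.53 kN.
ΣF_y = 0: C_y + 58.5333 − 30 − 35 − 30 = 0 → C_y = 36.47 kN.
ΣF_x = 0: no horizontal applied forces, so C_x = 0.

C_x = 0, C_y = 36.47 kN, D_y = 58.53 kN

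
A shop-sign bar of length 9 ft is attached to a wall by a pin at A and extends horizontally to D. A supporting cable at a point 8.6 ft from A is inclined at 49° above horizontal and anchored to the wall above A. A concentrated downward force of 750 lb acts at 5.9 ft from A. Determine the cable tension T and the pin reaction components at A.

T = 681.8 lb, A_x = 447.3 lb, A_y = 235.5 lb

ΣM about A: T·sin49°·8.6 − 750·5.9 = 0 → T = 4425/(8.6·0.75471) = 681.765 ≈ 681.8 lb.
ΣF_x = 0: A_x − T·cos49° = 0 → A_x = 681.765 × 0.656059 = 447.3 lb.
ΣF_y = 0: A_y + T·sin49° − 750 = 0 → A_y = 750 − 681.765 × 0.75471 = 235.5 lb.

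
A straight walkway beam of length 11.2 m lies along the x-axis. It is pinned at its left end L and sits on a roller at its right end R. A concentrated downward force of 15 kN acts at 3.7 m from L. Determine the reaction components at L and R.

L_x = 0, L_y = 10.04 kN, R_y = 4.955 kN

Moments about L: R_y·11.2 − 15·3.7 = 0 → R_y = 55.5/11.2 = 4.95536 ≈ 4.955 kN.
ΣF_y = 0: L_y + 4.95536 − 15 = 0 → L_y = 10.04 kN.
ΣF_x = 0: no horizontal applied forces, so L_x = 0.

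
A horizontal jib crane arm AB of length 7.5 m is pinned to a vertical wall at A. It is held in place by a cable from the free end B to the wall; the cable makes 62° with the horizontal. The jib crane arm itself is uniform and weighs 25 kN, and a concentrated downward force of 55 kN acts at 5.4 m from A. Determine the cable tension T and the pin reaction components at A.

ΣM about A: T·sin62°·7.5 − 25·3.75 − 55·5.4 = 0 → T = 390.75/(7.5·0.882948) = 59.0069 ≈ 59.01 kN.
ΣF_x = 0: A_x − T·cos62° = 0 → A_x = 59.0069 × 0.469472 = 27.70 kN.
ΣF_y = 0: A_y + T·sin62° − 25 − 55 = 0 → A_y = 80 − 59.0069 × 0.882948 = 27.90 kN.

T = 59.01 kN, A_x = 27.70 kN, A_y = 27.90 kN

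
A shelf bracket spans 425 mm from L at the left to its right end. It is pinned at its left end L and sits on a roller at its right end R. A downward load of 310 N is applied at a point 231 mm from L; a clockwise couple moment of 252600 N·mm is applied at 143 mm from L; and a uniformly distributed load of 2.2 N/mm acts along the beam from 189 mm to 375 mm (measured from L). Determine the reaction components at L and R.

Resultant of the distributed load: 2.2 × 186 = 409.2 N at 282 mm from L.
ΣM about L: R_y·425 − 310·231 − 252600 − (2.2·186)·282 = 0 → R_y = 439604.4/425 = 1034.36 ≈ 1034 N.
ΣF_y = 0: L_y + 1034.36 − 310 − 2.2·186 = 0 → L_y = -315.2 N.
ΣF_x = 0: no horizontal applied forces, so L_x = 0.

L_x = 0, L_y = -315.2 N, R_y = 1034 N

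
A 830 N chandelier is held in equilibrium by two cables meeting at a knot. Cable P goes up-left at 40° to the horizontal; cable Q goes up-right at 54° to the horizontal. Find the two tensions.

T_P = 489.1 N, T_Q = 637.4 N

ΣF_x = 0: −T_P·cos40° + T_Q·cos54° = 0 → T_Q = 1.30327·T_P.
ΣF_y = 0: T_P·sin40° + T_Q·sin54° = 830.
Substitute: T_P·(0.642788 + 1.30327·0.809017) = 830 → T_P = 489.054 ≈ 489.1 N.
Then T_Q = 1.30327 × 489.054 = 637.4 N.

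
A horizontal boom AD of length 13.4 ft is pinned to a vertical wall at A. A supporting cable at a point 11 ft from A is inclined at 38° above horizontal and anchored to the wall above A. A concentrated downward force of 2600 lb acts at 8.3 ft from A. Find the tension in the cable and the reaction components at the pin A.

T = 3187 lb, A_x = 2511 lb, A_y = 638.2 lb

ΣM about A: T·sin38°·11 − 2600·8.3 = 0 → T = 21580/(11·0.615661) = 3186.52 ≈ 3187 lb.
ΣF_x = 0: A_x − T·cos38° = 0 → A_x = 3186.52 × 0.788011 = 2511 lb.
ΣF_y = 0: A_y + T·sin38° − 2600 = 0 → A_y = 2600 − 3186.52 × 0.615661 = 638.2 lb.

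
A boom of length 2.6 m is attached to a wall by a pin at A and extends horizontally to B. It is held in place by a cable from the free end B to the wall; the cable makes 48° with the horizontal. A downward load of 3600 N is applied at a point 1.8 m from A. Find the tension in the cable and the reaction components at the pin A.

T = 3354 N, A_x = 2244 N, A_y = 1108 N

ΣM about A: T·sin48°·2.6 − 3600·1.8 = 0 → T = 6480/(2.6·0.743145) = 3353.73 ≈ 3354 N.
ΣF_x = 0: A_x − T·cos48° = 0 → A_x = 3353.73 × 0.669131 = 2244 N.
ΣF_y = 0: A_y + T·sin48° − 3600 = 0 → A_y = 3600 − 3353.73 × 0.743145 = 1108 N.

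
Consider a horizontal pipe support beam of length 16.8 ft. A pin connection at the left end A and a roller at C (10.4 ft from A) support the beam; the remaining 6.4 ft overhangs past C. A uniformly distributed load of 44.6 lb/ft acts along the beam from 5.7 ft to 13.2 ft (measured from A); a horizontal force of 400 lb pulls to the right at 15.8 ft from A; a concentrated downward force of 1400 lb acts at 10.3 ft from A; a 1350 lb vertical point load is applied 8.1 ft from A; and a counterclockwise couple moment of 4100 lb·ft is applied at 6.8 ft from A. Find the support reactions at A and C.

Resultant of the distributed load: 44.6 × 7.5 = 334.5 lb at 9.45 ft from A.
ΣM about A: C_y·10.4 − (44.6·7.5)·9.45 − 1400·10.3 − 1350·8.1 + 4100 = 0 → C_y = 24416.025/10.4 = 2347.69 ≈ 2348 lb.
ΣF_y = 0: A_y + 2347.69 − 44.6·7.5 − 1400 − 1350 = 0 → A_y = 736.8 lb.
ΣF_x = 0: A_x + 400 = 0 → A_x = -400.0 lb.

A_x = -400.0 lb, A_y = 736.8 lb, C_y = 2348 lb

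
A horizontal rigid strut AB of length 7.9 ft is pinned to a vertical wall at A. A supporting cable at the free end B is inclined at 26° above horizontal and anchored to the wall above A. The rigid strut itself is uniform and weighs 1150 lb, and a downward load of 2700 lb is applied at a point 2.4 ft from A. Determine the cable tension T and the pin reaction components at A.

ΣM about A: T·sin26°·7.9 − 1150·3.95 − 2700·2.4 = 0 → T = 11022.5/(7.9·0.438371) = 3182.81 ≈ 3183 lb.
ΣF_x = 0: A_x − T·cos26° = 0 → A_x = 3182.81 × 0.898794 = 2861 lb.
ΣF_y = 0: A_y + T·sin26° − 1150 − 2700 = 0 → A_y = 3850 − 3182.81 × 0.438371 = 2455 lb.

T = 3183 lb, A_x = 2861 lb, A_y = 2455 lb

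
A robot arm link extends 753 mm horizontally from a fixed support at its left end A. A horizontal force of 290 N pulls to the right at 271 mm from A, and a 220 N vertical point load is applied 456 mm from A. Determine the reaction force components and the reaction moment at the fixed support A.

A_x = -290.0 N, A_y = 220.0 N, M_A = 100300 N·mm

ΣF_x = 0: A_x + 290 = 0 → A_x = -290.0 N.
ΣF_y = 0: A_y − 220 = 0 → A_y = 220.0 N.
ΣM about A: M_A − 220·456 = 0 → M_A = 100300 N·mm.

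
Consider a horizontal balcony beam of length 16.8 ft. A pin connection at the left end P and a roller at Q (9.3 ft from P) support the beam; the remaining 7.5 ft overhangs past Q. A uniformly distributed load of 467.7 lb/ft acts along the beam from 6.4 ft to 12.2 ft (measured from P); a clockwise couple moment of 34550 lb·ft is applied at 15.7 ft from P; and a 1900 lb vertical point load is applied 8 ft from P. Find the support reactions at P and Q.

Resultant of the distributed load: 467.7 × 5.8 = 2712.66 lb at 9.3 ft from P.
ΣM about P: Q_y·9.3 − (467.7·5.8)·9.3 − 34550 − 1900·8 = 0 → Q_y = 74977.738/9.3 = 8062.12 ≈ 8062 lb.
ΣF_y = 0: P_y + 8062.12 − 467.7·5.8 − 1900 = 0 → P_y = -3449 lb.
ΣF_x = 0: no horizontal applied forces, so P_x = 0.

P_x = 0, P_y = -3449 lb, Q_y = 8062 lb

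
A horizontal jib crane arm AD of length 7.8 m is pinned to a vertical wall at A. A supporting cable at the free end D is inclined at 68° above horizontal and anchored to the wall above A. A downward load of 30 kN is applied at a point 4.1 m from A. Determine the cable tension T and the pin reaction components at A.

T = 17.01 kN, A_x = 6.371 kN, A_y = 14.23 kN

ΣM about A: T·sin68°·7.8 − 30·4.1 = 0 → T = 123/(7.8·0.927184) = 17.0077 ≈ 17.01 kN.
ΣF_x = 0: A_x − T·cos68° = 0 → A_x = 17.0077 × 0.374607 = 6.371 kN.
ΣF_y = 0: A_y + T·sin68° − 30 = 0 → A_y = 30 − 17.0077 × 0.927184 = 14.23 kN.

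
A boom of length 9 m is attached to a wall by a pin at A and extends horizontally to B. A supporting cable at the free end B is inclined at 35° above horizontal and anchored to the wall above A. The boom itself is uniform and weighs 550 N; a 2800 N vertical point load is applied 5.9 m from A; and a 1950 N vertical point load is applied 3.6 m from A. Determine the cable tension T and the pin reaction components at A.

ΣM about A: T·sin35°·9 − 550·4.5 − 2800·5.9 − 1950·3.6 = 0 → T = 26015/(9·0.573576) = 5039.53 ≈ 5040 N.
ΣF_x = 0: A_x − T·cos35° = 0 → A_x = 5039.53 × 0.819152 = 4128 N.
ΣF_y = 0: A_y + T·sin35° − 550 − 2800 − 1950 = 0 → A_y = 5300 − 5039.53 × 0.573576 = 2409 N.

T = 5040 N, A_x = 4128 N, A_y = 2409 N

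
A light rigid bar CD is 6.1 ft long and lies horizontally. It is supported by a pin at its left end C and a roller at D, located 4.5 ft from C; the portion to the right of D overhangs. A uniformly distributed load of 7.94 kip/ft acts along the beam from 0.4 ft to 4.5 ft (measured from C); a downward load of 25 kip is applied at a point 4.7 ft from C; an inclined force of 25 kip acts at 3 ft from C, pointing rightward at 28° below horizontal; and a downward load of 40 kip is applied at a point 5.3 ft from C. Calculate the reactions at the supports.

C_x = -22.07 kip, C_y = 10.52 kip, D_y = 98.77 kip

Resultant of the distributed load: 7.94 × 4.1 = 32.554 kip at 2.45 ft from C.
Taking moments about C: D_y·4.5 − (7.94·4.1)·2.45 − 25·4.7 − 25·sin28°·3 − 40·5.3 = 0 → D_y = 444.468/4.5 = 98.7707 ≈ 98.77 kip.
ΣF_y = 0: C_y + 98.7707 − 7.94·4.1 − 25 − 25·sin28° − 40 = 0 → C_y = 10.52 kip.
ΣF_x = 0: C_x + 25·cos28° = 0 → C_x = -22.07 kip.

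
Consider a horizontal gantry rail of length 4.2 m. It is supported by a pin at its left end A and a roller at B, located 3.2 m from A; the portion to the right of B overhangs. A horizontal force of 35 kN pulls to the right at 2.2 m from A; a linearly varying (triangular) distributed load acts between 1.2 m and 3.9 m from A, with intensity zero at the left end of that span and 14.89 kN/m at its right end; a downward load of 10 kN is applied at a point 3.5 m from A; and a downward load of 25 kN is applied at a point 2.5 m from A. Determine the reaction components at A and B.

A_x = -35.00 kN, A_y = 5.788 kN, B_y = 49.31 kN

Resultant of the triangular load: ½ × 14.89 × 2.7 = 20.1015 kN, acting at 3 m from A (one-third of the span from the peak).
ΣM about A: B_y·3.2 − (½·14.89·2.7)·3 − 10·3.5 − 25·2.5 = 0 → B_y = 157.8045/3.2 = 49.3139 ≈ 49.31 kN.
ΣF_y = 0: A_y + 49.3139 − ½·14.89·2.7 − 10 − 25 = 0 → A_y = 5.788 kN.
ΣF_x = 0: A_x + 35 = 0 → A_x = -35.00 kN.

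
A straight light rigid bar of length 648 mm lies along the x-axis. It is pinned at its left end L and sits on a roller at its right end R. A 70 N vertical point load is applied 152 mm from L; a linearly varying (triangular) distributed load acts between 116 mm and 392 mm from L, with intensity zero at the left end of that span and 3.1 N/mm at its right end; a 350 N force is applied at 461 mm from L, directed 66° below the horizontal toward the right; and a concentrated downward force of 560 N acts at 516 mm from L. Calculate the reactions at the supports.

L_x = -142.4 N, L_y = 489.7 N, R_y = 887.9 N

Resultant of the triangular load: ½ × 3.1 × 276 = 427.8 N, acting at 300 mm from L (one-third of the span from the peak).
Moments about L: R_y·648 − 70·152 − (½·3.1·276)·300 − 350·sin66°·461 − 560·516 = 0 → R_y = 575341/648 = 887.872 ≈ 887.9 N.
ΣF_y = 0: L_y + 887.872 − 70 − ½·3.1·276 − 350·sin66° − 560 = 0 → L_y = 489.7 N.
ΣF_x = 0: L_x + 350·cos66° = 0 → L_x = -142.4 N.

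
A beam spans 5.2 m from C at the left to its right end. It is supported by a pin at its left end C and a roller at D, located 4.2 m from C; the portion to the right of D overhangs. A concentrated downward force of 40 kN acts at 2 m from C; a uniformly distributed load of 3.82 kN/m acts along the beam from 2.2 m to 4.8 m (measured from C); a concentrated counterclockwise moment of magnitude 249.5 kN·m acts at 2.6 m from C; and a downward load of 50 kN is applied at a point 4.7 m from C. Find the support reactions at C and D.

Resultant of the distributed load: 3.82 × 2.6 = 9.932 kN at 3.5 m from C.
ΣM about C: D_y·4.2 − 40·2 − (3.82·2.6)·3.5 + 249.5 − 50·4.7 = 0 → D_y = 100.262/4.2 = 23.8719 ≈ 23.87 kN.
ΣF_y = 0: C_y + 23.8719 − 40 − 3.82·2.6 − 50 = 0 → C_y = 76.06 kN.
ΣF_x = 0: no horizontal applied forces, so C_x = 0.

C_x = 0, C_y = 76.06 kN, D_y = 23.87 kN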